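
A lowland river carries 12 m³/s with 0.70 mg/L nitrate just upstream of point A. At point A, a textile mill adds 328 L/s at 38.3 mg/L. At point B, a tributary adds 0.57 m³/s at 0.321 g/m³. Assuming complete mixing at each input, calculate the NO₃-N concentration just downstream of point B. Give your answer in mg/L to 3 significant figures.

328 L/s = 0.328 m³/s.
After input A: C = (12·0.7 + 0.328·38.3) / 12.33 = 1.7 mg/L.
After input B: C = (12.33·1.7 + 0.57·0.321) / 12.9 = 1.639 mg/L.

1.64 mg/L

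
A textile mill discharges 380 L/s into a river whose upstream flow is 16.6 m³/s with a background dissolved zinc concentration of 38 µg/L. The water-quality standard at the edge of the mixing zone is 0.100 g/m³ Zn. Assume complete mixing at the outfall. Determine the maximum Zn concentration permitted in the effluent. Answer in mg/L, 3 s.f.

380 L/s = 0.38 m³/s.
38 µg/L = 0.038 mg/L.
Mass balance: 0.1·16.98 = 0.38·Cₑ + 16.6·0.038.
Cₑ = (1.698 − 0.6308) / 0.38 = 2.808 mg/L.

2.81 mg/L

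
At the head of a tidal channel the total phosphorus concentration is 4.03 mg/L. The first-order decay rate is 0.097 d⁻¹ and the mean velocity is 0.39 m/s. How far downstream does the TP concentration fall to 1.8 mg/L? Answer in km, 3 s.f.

280 km

From C = C₀·e^(−kt), t = ln(C₀/C)/k = ln(4.03/1.8)/0.097 = 0.806/0.097 = 8.309 d.
Distance = v·t = 0.39 m/s × 7.179e+05 s = 2.8e+05 m = 280 km.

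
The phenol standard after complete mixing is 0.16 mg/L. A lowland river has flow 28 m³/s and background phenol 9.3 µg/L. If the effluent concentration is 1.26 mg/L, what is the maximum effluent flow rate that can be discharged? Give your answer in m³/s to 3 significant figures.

9.3 µg/L = 0.0093 mg/L.
Mass balance at complete mixing: C_std·(Q_w + Q_r) = Q_w·C_e + Q_r·C_b.
Rearranging, Q_w = Q_r·(C_std − C_b)/(C_e − C_std) = 28·(0.16 − 0.0093) / (1.26 − 0.16) = 3.836 m³/s.

3.84 m³/s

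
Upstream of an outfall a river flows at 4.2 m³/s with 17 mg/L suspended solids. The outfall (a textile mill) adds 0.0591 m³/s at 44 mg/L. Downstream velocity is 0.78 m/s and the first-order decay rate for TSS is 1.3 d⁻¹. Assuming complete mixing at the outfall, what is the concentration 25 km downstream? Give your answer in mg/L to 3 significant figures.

After complete mixing, C₀ = (0.0591·44 + 4.2·17) / 4.259 = 17.37 mg/L.
Travel time t = 2.5e+04 m / 0.78 m/s = 3.205e+04 s = 0.371 d.
C = 17.37·exp(−1.3·0.371) = 17.37·0.6174 = 10.73 mg/L.

10.7 mg/L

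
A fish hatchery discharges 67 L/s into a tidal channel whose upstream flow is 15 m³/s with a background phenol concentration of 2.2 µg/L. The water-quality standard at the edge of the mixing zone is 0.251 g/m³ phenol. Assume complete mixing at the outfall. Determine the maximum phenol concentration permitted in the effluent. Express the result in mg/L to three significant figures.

67 L/s = 0.067 m³/s.
2.2 µg/L = 0.0022 mg/L.
Mass balance: 0.251·15.07 = 0.067·Cₑ + 15·0.0022.
Cₑ = (3.782 − 0.033) / 0.067 = 55.95 mg/L.

56.0 mg/L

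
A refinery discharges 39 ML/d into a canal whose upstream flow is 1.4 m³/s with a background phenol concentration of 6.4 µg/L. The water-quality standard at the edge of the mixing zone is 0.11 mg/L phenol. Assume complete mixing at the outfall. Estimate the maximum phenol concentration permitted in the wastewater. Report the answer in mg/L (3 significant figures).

0.431 mg/L

39 ML/d = 0.4514 m³/s.
6.4 µg/L = 0.0064 mg/L.
Mass balance: 0.11·1.851 = 0.4514·Cₑ + 1.4·0.0064.
Cₑ = (0.2037 − 0.00896) / 0.4514 = 0.4313 mg/L.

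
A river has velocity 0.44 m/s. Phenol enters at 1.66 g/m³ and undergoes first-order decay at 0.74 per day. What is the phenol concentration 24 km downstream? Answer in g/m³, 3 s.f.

Travel time t = 24 km / 0.44 m/s = 2.4e+04/0.44 = 5.455e+04 s = 0.6313 d.
First-order decay: C = 1.66·exp(−0.74·0.6313) = 1.66·0.6268 = 1.04 g/m³.

1.04 g/m³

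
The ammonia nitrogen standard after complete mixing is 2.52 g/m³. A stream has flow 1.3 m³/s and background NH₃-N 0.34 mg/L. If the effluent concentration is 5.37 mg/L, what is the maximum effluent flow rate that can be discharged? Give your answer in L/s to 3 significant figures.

994 L/s

Mass balance at complete mixing: C_std·(Q_w + Q_r) = Q_w·C_e + Q_r·C_b.
Rearranging, Q_w = Q_r·(C_std − C_b)/(C_e − C_std) = 1.3·(2.52 − 0.34) / (5.37 − 2.52) = 0.9944 m³/s.
= 994.4 L/s.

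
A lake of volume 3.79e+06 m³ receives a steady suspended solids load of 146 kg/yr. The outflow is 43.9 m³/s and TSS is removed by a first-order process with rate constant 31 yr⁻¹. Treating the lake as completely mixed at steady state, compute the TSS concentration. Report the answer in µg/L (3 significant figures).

0.0971 µg/L

Outflow Q = 43.9 m³/s × 3.156e+07 s/yr = 1.385e+09 m³/yr.
Steady-state CSTR mass balance: W = Q·C + k·V·C, so C = W/(Q + kV).
Q + kV = 1.385e+09 + 31·3.79e+06 = 1.503e+09 m³/yr.
C = 146/1.503e+09 = 9.715e-08 kg/m³ = 9.715e-05 mg/L = 0.09715 µg/L.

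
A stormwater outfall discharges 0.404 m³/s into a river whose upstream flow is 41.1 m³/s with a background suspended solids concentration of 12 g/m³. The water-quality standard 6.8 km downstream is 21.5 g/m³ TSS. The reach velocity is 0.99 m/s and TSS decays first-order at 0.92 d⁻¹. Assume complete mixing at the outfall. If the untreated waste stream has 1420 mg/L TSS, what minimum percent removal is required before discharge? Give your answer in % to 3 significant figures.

18.6 %

Travel time to the compliance point: t = 6800/0.99 = 6869 s = 0.0795 d; decay factor exp(−0.92·0.0795) = 0.9295.
So the concentration just after mixing may be at most 21.5/0.9295 = 23.13 mg/L.
Mass balance: 23.13·41.5 = 0.404·Cₑ + 41.1·12.
Cₑ = (960 − 493.2) / 0.404 = 1156 mg/L.
Required removal = 1 − 1156/1420 = 18.62 %.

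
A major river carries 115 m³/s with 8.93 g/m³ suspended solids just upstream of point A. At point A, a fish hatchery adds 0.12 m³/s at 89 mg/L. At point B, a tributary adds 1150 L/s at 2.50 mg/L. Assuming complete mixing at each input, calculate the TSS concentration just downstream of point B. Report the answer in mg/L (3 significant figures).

8.95 mg/L

After input A: C = (115·8.93 + 0.12·89) / 115.1 = 9.013 mg/L.
1150 L/s = 1.15 m³/s.
After input B: C = (115.1·9.013 + 1.15·2.5) / 116.3 = 8.949 mg/L.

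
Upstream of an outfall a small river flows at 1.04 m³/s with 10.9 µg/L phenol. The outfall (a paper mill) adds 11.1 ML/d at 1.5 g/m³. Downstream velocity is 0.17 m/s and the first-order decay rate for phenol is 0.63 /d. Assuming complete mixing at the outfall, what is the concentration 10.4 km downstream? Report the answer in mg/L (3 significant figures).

11.1 ML/d = 0.1285 m³/s.
10.9 µg/L = 0.0109 mg/L.
After complete mixing, C₀ = (0.1285·1.5 + 1.04·0.0109) / 1.168 = 0.1746 mg/L.
Travel time t = 1.04e+04 m / 0.17 m/s = 6.118e+04 s = 0.7081 d.
C = 0.1746·exp(−0.63·0.7081) = 0.1746·0.6401 = 0.1118 mg/L.

0.112 mg/L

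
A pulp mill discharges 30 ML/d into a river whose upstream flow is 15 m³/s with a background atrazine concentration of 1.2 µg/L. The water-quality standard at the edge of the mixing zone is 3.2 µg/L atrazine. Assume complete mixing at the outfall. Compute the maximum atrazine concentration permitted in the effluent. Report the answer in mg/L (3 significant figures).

0.0896 mg/L

30 ML/d = 0.3472 m³/s.
1.2 µg/L = 0.0012 mg/L.
3.2 µg/L = 0.0032 mg/L.
Mass balance: 0.0032·15.35 = 0.3472·Cₑ + 15·0.0012.
Cₑ = (0.04911 − 0.018) / 0.3472 = 0.0896 mg/L.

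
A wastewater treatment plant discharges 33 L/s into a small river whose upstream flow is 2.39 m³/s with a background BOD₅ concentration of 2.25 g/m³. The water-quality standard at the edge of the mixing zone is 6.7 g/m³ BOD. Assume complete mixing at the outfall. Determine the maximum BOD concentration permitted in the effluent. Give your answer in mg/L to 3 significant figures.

329 mg/L

33 L/s = 0.033 m³/s.
Mass balance: 6.7·2.423 = 0.033·Cₑ + 2.39·2.25.
Cₑ = (16.23 − 5.378) / 0.033 = 329 mg/L.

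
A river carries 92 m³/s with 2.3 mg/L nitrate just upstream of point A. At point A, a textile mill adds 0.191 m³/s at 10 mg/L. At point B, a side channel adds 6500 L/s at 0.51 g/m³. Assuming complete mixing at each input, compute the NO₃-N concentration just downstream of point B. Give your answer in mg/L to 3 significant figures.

After input A: C = (92·2.3 + 0.191·10) / 92.19 = 2.316 mg/L.
6500 L/s = 6.5 m³/s.
After input B: C = (92.19·2.316 + 6.5·0.51) / 98.69 = 2.197 mg/L.

2.20 mg/L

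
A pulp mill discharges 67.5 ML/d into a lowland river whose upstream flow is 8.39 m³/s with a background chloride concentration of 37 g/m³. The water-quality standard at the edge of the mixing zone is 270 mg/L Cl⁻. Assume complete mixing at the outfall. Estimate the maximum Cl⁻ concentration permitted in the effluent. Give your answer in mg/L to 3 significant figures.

67.5 ML/d = 0.7812 m³/s.
Mass balance: 270·9.171 = 0.7812·Cₑ + 8.39·37.
Cₑ = (2476 − 310.4) / 0.7812 = 2772 mg/L.

2770 mg/L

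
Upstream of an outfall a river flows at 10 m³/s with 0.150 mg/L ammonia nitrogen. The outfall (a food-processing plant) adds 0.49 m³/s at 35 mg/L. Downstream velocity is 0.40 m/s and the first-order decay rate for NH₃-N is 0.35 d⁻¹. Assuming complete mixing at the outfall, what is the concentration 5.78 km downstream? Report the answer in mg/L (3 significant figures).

After complete mixing, C₀ = (0.49·35 + 10·0.15) / 10.49 = 1.778 mg/L.
Travel time t = 5780 m / 0.40 m/s = 1.445e+04 s = 0.1672 d.
C = 1.778·exp(−0.35·0.1672) = 1.778·0.9431 = 1.677 mg/L.

1.68 mg/L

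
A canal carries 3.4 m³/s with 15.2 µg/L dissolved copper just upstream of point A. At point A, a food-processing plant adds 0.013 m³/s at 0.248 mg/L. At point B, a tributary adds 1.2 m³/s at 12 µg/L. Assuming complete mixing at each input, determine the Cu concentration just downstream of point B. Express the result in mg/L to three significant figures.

15.2 µg/L = 0.0152 mg/L.
After input A: C = (3.4·0.0152 + 0.013·0.248) / 3.413 = 0.01609 mg/L.
12 µg/L = 0.012 mg/L.
After input B: C = (3.413·0.01609 + 1.2·0.012) / 4.613 = 0.01502 mg/L.

0.0150 mg/L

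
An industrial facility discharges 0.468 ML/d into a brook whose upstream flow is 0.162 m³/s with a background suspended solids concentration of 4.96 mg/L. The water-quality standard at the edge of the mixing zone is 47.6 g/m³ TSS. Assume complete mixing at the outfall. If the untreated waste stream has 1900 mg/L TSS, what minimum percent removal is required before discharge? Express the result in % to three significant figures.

30.4 %

0.468 ML/d = 0.005417 m³/s.
Mass balance: 47.6·0.1674 = 0.005417·Cₑ + 0.162·4.96.
Cₑ = (7.969 − 0.8035) / 0.005417 = 1323 mg/L.
Required removal = 1 − 1323/1900 = 30.38 %.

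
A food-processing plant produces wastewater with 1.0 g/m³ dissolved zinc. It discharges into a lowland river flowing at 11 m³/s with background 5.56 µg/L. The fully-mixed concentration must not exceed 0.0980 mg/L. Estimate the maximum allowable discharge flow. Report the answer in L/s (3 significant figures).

5.56 µg/L = 0.00556 mg/L.
Mass balance at complete mixing: C_std·(Q_w + Q_r) = Q_w·C_e + Q_r·C_b.
Rearranging, Q_w = Q_r·(C_std − C_b)/(C_e − C_std) = 11·(0.098 − 0.00556) / (1 − 0.098) = 1.127 m³/s.
= 1127 L/s.

1130 L/s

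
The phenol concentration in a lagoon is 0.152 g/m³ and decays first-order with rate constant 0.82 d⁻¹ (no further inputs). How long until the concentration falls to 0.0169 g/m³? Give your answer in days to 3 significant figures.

t = ln(C₀/C)/k = ln(0.152/0.0169)/0.82 = 2.197/0.82 = 2.679 d.

2.68 d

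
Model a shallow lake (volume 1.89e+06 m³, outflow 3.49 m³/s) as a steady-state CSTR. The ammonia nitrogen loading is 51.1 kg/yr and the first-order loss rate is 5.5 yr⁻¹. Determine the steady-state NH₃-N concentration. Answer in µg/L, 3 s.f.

0.424 µg/L

Outflow Q = 3.49 m³/s × 3.156e+07 s/yr = 1.101e+08 m³/yr.
Steady-state CSTR mass balance: W = Q·C + k·V·C, so C = W/(Q + kV).
Q + kV = 1.101e+08 + 5.5·1.89e+06 = 1.205e+08 m³/yr.
C = 51.1/1.205e+08 = 4.24e-07 kg/m³ = 0.000424 mg/L = 0.424 µg/L.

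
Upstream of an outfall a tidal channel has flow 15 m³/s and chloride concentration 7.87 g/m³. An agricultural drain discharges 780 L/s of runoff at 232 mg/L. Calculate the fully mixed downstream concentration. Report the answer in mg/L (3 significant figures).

780 L/s = 0.78 m³/s.
Conservation of mass across the mixing zone: C = (0.78·232 + 15·7.87) / (0.78 + 15) = 299/15.78 = 18.95 mg/L.

18.9 mg/L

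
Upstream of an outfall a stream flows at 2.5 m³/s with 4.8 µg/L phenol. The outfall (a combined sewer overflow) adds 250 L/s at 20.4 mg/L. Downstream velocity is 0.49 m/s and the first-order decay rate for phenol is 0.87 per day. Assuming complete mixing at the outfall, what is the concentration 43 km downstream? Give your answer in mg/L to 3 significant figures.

250 L/s = 0.25 m³/s.
4.8 µg/L = 0.0048 mg/L.
After complete mixing, C₀ = (0.25·20.4 + 2.5·0.0048) / 2.75 = 1.859 mg/L.
Travel time t = 4.3e+04 m / 0.49 m/s = 8.776e+04 s = 1.016 d.
C = 1.859·exp(−0.87·1.016) = 1.859·0.4133 = 0.7682 mg/L.

0.768 mg/L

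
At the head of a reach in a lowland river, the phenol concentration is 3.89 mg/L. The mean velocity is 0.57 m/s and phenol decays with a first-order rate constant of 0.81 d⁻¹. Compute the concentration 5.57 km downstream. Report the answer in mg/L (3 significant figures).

Travel time t = 5.57 km / 0.57 m/s = 5570/0.57 = 9772 s = 0.1131 d.
First-order decay: C = 3.89·exp(−0.81·0.1131) = 3.89·0.9125 = 3.549 mg/L.

3.55 mg/L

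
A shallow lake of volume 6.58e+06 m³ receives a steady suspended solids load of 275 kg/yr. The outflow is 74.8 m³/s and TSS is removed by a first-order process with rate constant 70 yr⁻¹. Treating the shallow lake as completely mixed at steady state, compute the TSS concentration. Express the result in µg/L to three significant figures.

Outflow Q = 74.8 m³/s × 3.156e+07 s/yr = 2.361e+09 m³/yr.
Steady-state CSTR mass balance: W = Q·C + k·V·C, so C = W/(Q + kV).
Q + kV = 2.361e+09 + 70·6.58e+06 = 2.821e+09 m³/yr.
C = 275/2.821e+09 = 9.748e-08 kg/m³ = 9.748e-05 mg/L = 0.09748 µg/L.

0.0975 µg/L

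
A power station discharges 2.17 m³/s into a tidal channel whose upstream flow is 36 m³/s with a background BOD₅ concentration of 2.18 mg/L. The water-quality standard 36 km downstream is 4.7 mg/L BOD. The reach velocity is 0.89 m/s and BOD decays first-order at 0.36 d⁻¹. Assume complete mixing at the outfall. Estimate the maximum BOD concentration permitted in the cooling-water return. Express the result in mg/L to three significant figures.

Travel time to the compliance point: t = 3.6e+04/0.89 = 4.045e+04 s = 0.4682 d; decay factor exp(−0.36·0.4682) = 0.8449.
So the concentration just after mixing may be at most 4.7/0.8449 = 5.563 mg/L.
Mass balance: 5.563·38.17 = 2.17·Cₑ + 36·2.18.
Cₑ = (212.3 − 78.48) / 2.17 = 61.68 mg/L.

61.7 mg/L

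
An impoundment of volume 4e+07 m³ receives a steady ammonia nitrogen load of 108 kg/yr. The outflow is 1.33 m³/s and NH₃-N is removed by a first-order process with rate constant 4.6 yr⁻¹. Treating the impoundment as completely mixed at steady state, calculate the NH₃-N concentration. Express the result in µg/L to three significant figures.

0.478 µg/L

Outflow Q = 1.33 m³/s × 3.156e+07 s/yr = 4.197e+07 m³/yr.
Steady-state CSTR mass balance: W = Q·C + k·V·C, so C = W/(Q + kV).
Q + kV = 4.197e+07 + 4.6·4e+07 = 2.26e+08 m³/yr.
C = 108/2.26e+08 = 4.779e-07 kg/m³ = 0.0004779 mg/L = 0.4779 µg/L.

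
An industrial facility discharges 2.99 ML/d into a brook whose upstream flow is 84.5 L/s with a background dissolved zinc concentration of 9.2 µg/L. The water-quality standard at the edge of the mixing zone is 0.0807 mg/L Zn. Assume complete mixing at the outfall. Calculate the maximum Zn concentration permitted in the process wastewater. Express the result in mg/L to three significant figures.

0.255 mg/L

2.99 ML/d = 0.03461 m³/s.
84.5 L/s = 0.0845 m³/s.
9.2 µg/L = 0.0092 mg/L.
Mass balance: 0.0807·0.1191 = 0.03461·Cₑ + 0.0845·0.0092.
Cₑ = (0.009612 − 0.0007774) / 0.03461 = 0.2553 mg/L.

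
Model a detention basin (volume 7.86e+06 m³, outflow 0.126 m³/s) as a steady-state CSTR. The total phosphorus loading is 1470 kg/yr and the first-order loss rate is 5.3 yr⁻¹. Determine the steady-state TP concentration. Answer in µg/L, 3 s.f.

32.2 µg/L

Outflow Q = 0.126 m³/s × 3.156e+07 s/yr = 3.976e+06 m³/yr.
Steady-state CSTR mass balance: W = Q·C + k·V·C, so C = W/(Q + kV).
Q + kV = 3.976e+06 + 5.3·7.86e+06 = 4.563e+07 m³/yr.
C = 1470/4.563e+07 = 3.221e-05 kg/m³ = 0.03221 mg/L = 32.21 µg/L.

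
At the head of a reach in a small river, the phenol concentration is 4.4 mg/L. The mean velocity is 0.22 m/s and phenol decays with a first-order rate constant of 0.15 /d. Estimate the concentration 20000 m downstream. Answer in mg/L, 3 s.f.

3.76 mg/L

Travel time t = 20000 m / 0.22 m/s = 2e+04/0.22 = 9.091e+04 s = 1.052 d.
First-order decay: C = 4.4·exp(−0.15·1.052) = 4.4·0.854 = 3.758 mg/L.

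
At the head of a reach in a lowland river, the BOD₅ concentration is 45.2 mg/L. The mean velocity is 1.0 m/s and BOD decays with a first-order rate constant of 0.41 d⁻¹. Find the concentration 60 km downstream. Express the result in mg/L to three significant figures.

34.0 mg/L

Travel time t = 60 km / 1.0 m/s = 6e+04/1.0 = 6e+04 s = 0.6944 d.
First-order decay: C = 45.2·exp(−0.41·0.6944) = 45.2·0.7522 = 34 mg/L.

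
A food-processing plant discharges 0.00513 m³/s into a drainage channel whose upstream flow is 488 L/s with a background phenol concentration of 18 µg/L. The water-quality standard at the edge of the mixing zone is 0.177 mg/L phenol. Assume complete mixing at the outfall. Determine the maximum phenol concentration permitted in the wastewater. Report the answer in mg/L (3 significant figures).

15.3 mg/L

488 L/s = 0.488 m³/s.
18 µg/L = 0.018 mg/L.
Mass balance: 0.177·0.4931 = 0.00513·Cₑ + 0.488·0.018.
Cₑ = (0.08728 − 0.008784) / 0.00513 = 15.3 mg/L.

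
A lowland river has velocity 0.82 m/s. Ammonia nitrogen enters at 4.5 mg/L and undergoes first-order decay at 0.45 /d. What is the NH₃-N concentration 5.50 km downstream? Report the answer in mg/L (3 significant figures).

4.35 mg/L

Travel time t = 5.50 km / 0.82 m/s = 5500/0.82 = 6707 s = 0.07763 d.
First-order decay: C = 4.5·exp(−0.45·0.07763) = 4.5·0.9657 = 4.346 mg/L.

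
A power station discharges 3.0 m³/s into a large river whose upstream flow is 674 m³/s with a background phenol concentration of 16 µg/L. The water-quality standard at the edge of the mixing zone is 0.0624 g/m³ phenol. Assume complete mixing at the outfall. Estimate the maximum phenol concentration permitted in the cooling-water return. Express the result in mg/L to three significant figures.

10.5 mg/L

16 µg/L = 0.016 mg/L.
Mass balance: 0.0624·677 = 3·Cₑ + 674·0.016.
Cₑ = (42.24 − 10.78) / 3 = 10.49 mg/L.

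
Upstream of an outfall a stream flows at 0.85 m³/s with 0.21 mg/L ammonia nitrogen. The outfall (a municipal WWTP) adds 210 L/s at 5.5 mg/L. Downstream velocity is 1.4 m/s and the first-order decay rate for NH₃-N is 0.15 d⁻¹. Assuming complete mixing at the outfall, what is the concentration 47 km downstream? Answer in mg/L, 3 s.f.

1.19 mg/L

210 L/s = 0.21 m³/s.
After complete mixing, C₀ = (0.21·5.5 + 0.85·0.21) / 1.06 = 1.258 mg/L.
Travel time t = 4.7e+04 m / 1.4 m/s = 3.357e+04 s = 0.3886 d.
C = 1.258·exp(−0.15·0.3886) = 1.258·0.9434 = 1.187 mg/L.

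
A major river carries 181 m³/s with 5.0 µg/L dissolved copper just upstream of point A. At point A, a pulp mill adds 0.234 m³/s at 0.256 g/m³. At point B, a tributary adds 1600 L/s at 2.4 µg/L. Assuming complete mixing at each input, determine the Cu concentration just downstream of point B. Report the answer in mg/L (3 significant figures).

5.0 µg/L = 0.005 mg/L.
After input A: C = (181·0.005 + 0.234·0.256) / 181.2 = 0.005324 mg/L.
1600 L/s = 1.6 m³/s.
2.4 µg/L = 0.0024 mg/L.
After input B: C = (181.2·0.005324 + 1.6·0.0024) / 182.8 = 0.005298 mg/L.

0.00530 mg/L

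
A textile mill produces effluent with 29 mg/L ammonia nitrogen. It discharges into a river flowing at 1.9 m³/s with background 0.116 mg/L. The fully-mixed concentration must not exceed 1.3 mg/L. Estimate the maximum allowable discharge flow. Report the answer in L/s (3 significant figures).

Mass balance at complete mixing: C_std·(Q_w + Q_r) = Q_w·C_e + Q_r·C_b.
Rearranging, Q_w = Q_r·(C_std − C_b)/(C_e − C_std) = 1.9·(1.3 − 0.116) / (29 − 1.3) = 0.08121 m³/s.
= 81.21 L/s.

81.2 L/s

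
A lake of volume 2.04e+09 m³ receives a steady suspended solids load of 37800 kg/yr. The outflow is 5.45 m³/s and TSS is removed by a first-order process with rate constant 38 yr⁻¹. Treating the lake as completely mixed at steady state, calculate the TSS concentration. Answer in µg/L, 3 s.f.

0.487 µg/L

Outflow Q = 5.45 m³/s × 3.156e+07 s/yr = 1.72e+08 m³/yr.
Steady-state CSTR mass balance: W = Q·C + k·V·C, so C = W/(Q + kV).
Q + kV = 1.72e+08 + 38·2.04e+09 = 7.769e+10 m³/yr.
C = 37800/7.769e+10 = 4.865e-07 kg/m³ = 0.0004865 mg/L = 0.4865 µg/L.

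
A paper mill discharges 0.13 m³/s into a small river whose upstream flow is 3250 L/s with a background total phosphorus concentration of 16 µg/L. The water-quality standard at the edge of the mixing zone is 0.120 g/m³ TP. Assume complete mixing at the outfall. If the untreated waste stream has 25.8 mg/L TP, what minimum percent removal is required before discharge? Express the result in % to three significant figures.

89.5 %

3250 L/s = 3.25 m³/s.
16 µg/L = 0.016 mg/L.
Mass balance: 0.12·3.38 = 0.13·Cₑ + 3.25·0.016.
Cₑ = (0.4056 − 0.052) / 0.13 = 2.72 mg/L.
Required removal = 1 − 2.72/25.8 = 89.46 %.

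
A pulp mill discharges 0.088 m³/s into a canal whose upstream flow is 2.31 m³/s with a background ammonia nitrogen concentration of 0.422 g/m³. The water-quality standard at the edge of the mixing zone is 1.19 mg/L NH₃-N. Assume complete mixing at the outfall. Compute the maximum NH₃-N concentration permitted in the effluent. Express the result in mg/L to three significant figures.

21.3 mg/L

Mass balance: 1.19·2.398 = 0.088·Cₑ + 2.31·0.422.
Cₑ = (2.854 − 0.9748) / 0.088 = 21.35 mg/L.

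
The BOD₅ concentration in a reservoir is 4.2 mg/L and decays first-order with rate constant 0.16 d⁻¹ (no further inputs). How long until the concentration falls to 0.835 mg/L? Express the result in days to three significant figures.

10.1 d

t = ln(C₀/C)/k = ln(4.2/0.835)/0.16 = 1.615/0.16 = 10.1 d.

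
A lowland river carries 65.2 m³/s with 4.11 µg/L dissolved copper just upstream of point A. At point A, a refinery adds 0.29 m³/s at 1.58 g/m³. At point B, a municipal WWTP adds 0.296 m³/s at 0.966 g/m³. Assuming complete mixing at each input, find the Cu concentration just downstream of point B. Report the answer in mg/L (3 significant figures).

0.0154 mg/L

4.11 µg/L = 0.00411 mg/L.
After input A: C = (65.2·0.00411 + 0.29·1.58) / 65.49 = 0.01109 mg/L.
After input B: C = (65.49·0.01109 + 0.296·0.966) / 65.79 = 0.01538 mg/L.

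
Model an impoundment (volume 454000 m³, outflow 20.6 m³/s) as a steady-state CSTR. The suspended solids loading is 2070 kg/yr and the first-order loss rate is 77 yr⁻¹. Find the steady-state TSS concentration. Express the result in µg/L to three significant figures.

3.02 µg/L

Outflow Q = 20.6 m³/s × 3.156e+07 s/yr = 6.501e+08 m³/yr.
Steady-state CSTR mass balance: W = Q·C + k·V·C, so C = W/(Q + kV).
Q + kV = 6.501e+08 + 77·454000 = 6.85e+08 m³/yr.
C = 2070/6.85e+08 = 3.022e-06 kg/m³ = 0.003022 mg/L = 3.022 µg/L.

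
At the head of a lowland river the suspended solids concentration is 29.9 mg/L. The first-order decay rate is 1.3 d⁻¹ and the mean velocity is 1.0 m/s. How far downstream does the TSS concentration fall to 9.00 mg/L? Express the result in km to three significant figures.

From C = C₀·e^(−kt), t = ln(C₀/C)/k = ln(29.9/9.00)/1.3 = 1.201/1.3 = 0.9236 d.
Distance = v·t = 1.0 m/s × 7.98e+04 s = 7.98e+04 m = 79.8 km.

79.8 km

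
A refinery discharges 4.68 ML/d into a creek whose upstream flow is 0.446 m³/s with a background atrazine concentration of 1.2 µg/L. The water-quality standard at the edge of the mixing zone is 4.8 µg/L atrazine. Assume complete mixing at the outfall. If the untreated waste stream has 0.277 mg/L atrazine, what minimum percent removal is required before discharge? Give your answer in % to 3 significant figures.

87.6 %

4.68 ML/d = 0.05417 m³/s.
1.2 µg/L = 0.0012 mg/L.
4.8 µg/L = 0.0048 mg/L.
Mass balance: 0.0048·0.5002 = 0.05417·Cₑ + 0.446·0.0012.
Cₑ = (0.002401 − 0.0005352) / 0.05417 = 0.03444 mg/L.
Required removal = 1 − 0.03444/0.277 = 87.57 %.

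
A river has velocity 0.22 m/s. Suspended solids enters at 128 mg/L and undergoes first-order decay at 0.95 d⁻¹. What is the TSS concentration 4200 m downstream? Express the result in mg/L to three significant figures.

104 mg/L

Travel time t = 4200 m / 0.22 m/s = 4200/0.22 = 1.909e+04 s = 0.221 d.
First-order decay: C = 128·exp(−0.95·0.221) = 128·0.8107 = 103.8 mg/L.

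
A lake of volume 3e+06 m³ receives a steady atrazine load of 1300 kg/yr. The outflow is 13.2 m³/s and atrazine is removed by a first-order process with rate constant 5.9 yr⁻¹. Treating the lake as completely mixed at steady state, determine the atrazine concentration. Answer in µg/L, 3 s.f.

Outflow Q = 13.2 m³/s × 3.156e+07 s/yr = 4.166e+08 m³/yr.
Steady-state CSTR mass balance: W = Q·C + k·V·C, so C = W/(Q + kV).
Q + kV = 4.166e+08 + 5.9·3e+06 = 4.343e+08 m³/yr.
C = 1300/4.343e+08 = 2.994e-06 kg/m³ = 0.002994 mg/L = 2.994 µg/L.

2.99 µg/L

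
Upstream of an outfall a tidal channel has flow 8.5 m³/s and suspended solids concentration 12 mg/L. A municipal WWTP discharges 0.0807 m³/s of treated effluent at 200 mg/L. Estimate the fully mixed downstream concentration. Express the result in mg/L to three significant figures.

Conservation of mass across the mixing zone: C = (0.0807·200 + 8.5·12) / (0.0807 + 8.5) = 118.1/8.581 = 13.77 mg/L.

13.8 mg/L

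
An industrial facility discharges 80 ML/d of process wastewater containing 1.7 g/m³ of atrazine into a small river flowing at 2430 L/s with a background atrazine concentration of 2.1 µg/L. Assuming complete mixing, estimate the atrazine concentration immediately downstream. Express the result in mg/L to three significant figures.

0.471 mg/L

80 ML/d = 0.9259 m³/s.
2430 L/s = 2.43 m³/s.
2.1 µg/L = 0.0021 mg/L.
By mass balance at complete mixing, C = (0.9259·1.7 + 2.43·0.0021) / (0.9259 + 2.43) = 1.579/3.356 = 0.4706 mg/L.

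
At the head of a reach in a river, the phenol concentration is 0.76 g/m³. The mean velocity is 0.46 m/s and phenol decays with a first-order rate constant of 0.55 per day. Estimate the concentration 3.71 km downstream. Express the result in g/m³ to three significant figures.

Travel time t = 3.71 km / 0.46 m/s = 3710/0.46 = 8065 s = 0.09335 d.
First-order decay: C = 0.76·exp(−0.55·0.09335) = 0.76·0.95 = 0.722 g/m³.

0.722 g/m³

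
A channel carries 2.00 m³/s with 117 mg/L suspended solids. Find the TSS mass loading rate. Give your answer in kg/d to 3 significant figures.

Mass flux = Q·C = 2 m³/s × 117 g/m³ = 234 g/s.
= 234 g/s × 86.4 = 2.022e+04 kg/d.

20200 kg/d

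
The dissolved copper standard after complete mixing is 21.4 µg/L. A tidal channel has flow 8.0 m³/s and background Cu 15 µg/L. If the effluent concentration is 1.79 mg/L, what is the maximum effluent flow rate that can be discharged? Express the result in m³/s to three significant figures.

0.0289 m³/s

15 µg/L = 0.015 mg/L.
21.4 µg/L = 0.0214 mg/L.
Mass balance at complete mixing: C_std·(Q_w + Q_r) = Q_w·C_e + Q_r·C_b.
Rearranging, Q_w = Q_r·(C_std − C_b)/(C_e − C_std) = 8.0·(0.0214 − 0.015) / (1.79 − 0.0214) = 0.02895 m³/s.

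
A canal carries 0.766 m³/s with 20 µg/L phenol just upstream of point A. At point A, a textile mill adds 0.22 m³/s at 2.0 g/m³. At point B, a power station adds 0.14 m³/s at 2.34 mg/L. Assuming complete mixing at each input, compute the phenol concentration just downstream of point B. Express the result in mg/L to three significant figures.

20 µg/L = 0.02 mg/L.
After input A: C = (0.766·0.02 + 0.22·2) / 0.986 = 0.4618 mg/L.
After input B: C = (0.986·0.4618 + 0.14·2.34) / 1.126 = 0.6953 mg/L.

0.695 mg/L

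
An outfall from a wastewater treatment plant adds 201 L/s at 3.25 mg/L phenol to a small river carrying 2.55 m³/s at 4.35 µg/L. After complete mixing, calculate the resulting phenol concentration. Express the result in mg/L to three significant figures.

0.241 mg/L

201 L/s = 0.201 m³/s.
4.35 µg/L = 0.00435 mg/L.
Conservation of mass across the mixing zone: C = (0.201·3.25 + 2.55·0.00435) / (0.201 + 2.55) = 0.6643/2.751 = 0.2415 mg/L.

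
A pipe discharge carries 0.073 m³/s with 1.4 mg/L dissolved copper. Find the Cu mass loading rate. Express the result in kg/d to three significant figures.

Mass flux = Q·C = 0.073 m³/s × 1.4 g/m³ = 0.1022 g/s.
= 0.1022 g/s × 86.4 = 8.83 kg/d.

8.83 kg/d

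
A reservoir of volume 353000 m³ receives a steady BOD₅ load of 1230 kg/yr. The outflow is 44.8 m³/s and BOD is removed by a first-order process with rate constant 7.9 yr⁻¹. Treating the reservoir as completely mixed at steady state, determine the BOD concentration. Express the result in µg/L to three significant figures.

Outflow Q = 44.8 m³/s × 3.156e+07 s/yr = 1.414e+09 m³/yr.
Steady-state CSTR mass balance: W = Q·C + k·V·C, so C = W/(Q + kV).
Q + kV = 1.414e+09 + 7.9·353000 = 1.417e+09 m³/yr.
C = 1230/1.417e+09 = 8.683e-07 kg/m³ = 0.0008683 mg/L = 0.8683 µg/L.

0.868 µg/L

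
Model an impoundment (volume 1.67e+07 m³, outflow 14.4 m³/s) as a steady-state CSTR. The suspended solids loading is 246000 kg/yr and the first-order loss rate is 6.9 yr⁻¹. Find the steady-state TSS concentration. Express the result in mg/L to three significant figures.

0.432 mg/L

Outflow Q = 14.4 m³/s × 3.156e+07 s/yr = 4.544e+08 m³/yr.
Steady-state CSTR mass balance: W = Q·C + k·V·C, so C = W/(Q + kV).
Q + kV = 4.544e+08 + 6.9·1.67e+07 = 5.697e+08 m³/yr.
C = 246000/5.697e+08 = 0.0004318 kg/m³ = 0.4318 mg/L.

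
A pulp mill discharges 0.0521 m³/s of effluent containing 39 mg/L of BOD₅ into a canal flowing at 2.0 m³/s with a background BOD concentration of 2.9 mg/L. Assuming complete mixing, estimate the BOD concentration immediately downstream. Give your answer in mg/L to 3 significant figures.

3.82 mg/L

Conservation of mass across the mixing zone: C = (0.0521·39 + 2·2.9) / (0.0521 + 2) = 7.832/2.052 = 3.817 mg/L.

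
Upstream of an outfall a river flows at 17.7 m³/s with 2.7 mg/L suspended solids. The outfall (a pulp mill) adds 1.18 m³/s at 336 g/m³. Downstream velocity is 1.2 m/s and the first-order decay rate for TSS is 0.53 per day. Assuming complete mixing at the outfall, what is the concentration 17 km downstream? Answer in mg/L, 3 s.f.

21.6 mg/L

After complete mixing, C₀ = (1.18·336 + 17.7·2.7) / 18.88 = 23.53 mg/L.
Travel time t = 1.7e+04 m / 1.2 m/s = 1.417e+04 s = 0.164 d.
C = 23.53·exp(−0.53·0.164) = 23.53·0.9168 = 21.57 mg/L.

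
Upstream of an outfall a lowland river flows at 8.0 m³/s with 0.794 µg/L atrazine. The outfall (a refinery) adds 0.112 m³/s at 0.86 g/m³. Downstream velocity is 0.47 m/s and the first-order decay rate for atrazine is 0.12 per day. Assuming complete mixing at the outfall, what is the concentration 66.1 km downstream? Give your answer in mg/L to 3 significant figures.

0.794 µg/L = 0.000794 mg/L.
After complete mixing, C₀ = (0.112·0.86 + 8·0.000794) / 8.112 = 0.01266 mg/L.
Travel time t = 6.61e+04 m / 0.47 m/s = 1.406e+05 s = 1.628 d.
C = 0.01266·exp(−0.12·1.628) = 0.01266·0.8226 = 0.01041 mg/L.

0.0104 mg/L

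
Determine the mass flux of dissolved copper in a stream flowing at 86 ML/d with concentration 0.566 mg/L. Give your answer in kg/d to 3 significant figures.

86 ML/d = 0.9954 m³/s.
Mass flux = Q·C = 0.9954 m³/s × 0.566 g/m³ = 0.5634 g/s.
= 0.5634 g/s × 86.4 = 48.68 kg/d.

48.7 kg/d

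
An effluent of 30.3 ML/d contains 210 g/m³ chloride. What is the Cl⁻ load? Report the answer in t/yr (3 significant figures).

30.3 ML/d = 0.3507 m³/s.
Mass flux = Q·C = 0.3507 m³/s × 210 g/m³ = 73.65 g/s.
= 73.65 g/s × 31.56 = 2324 t/yr.

2320 t/yr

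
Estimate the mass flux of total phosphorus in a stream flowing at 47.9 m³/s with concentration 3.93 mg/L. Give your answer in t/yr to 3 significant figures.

Mass flux = Q·C = 47.9 m³/s × 3.93 g/m³ = 188.2 g/s.
= 188.2 g/s × 31.56 = 5941 t/yr.

5940 t/yr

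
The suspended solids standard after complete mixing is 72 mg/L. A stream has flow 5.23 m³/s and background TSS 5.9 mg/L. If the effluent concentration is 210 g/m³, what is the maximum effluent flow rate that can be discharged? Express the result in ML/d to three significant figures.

216 ML/d

Mass balance at complete mixing: C_std·(Q_w + Q_r) = Q_w·C_e + Q_r·C_b.
Rearranging, Q_w = Q_r·(C_std − C_b)/(C_e − C_std) = 5.23·(72 − 5.9) / (210 − 72) = 2.505 m³/s.
= 216.4 ML/d.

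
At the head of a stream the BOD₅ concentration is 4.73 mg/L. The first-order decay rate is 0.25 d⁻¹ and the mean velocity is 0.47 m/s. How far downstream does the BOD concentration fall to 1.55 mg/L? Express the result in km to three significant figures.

181 km

From C = C₀·e^(−kt), t = ln(C₀/C)/k = ln(4.73/1.55)/0.25 = 1.116/0.25 = 4.463 d.
Distance = v·t = 0.47 m/s × 3.856e+05 s = 1.812e+05 m = 181.2 km.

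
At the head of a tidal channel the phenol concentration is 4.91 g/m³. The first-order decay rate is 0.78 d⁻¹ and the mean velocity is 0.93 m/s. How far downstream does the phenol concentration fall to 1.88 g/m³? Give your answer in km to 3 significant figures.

From C = C₀·e^(−kt), t = ln(C₀/C)/k = ln(4.91/1.88)/0.78 = 0.96/0.78 = 1.231 d.
Distance = v·t = 0.93 m/s × 1.063e+05 s = 9.889e+04 m = 98.89 km.

98.9 km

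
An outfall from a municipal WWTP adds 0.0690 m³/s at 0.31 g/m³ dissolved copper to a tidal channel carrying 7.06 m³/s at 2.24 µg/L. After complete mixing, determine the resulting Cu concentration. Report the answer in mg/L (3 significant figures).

2.24 µg/L = 0.00224 mg/L.
By mass balance at complete mixing, C = (0.069·0.31 + 7.06·0.00224) / (0.069 + 7.06) = 0.0372/7.129 = 0.005219 mg/L.

0.00522 mg/L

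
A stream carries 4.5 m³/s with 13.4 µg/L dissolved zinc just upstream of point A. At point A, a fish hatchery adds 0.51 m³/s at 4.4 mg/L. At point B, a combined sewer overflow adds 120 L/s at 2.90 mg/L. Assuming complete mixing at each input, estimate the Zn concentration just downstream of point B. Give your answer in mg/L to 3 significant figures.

0.517 mg/L

13.4 µg/L = 0.0134 mg/L.
After input A: C = (4.5·0.0134 + 0.51·4.4) / 5.01 = 0.4599 mg/L.
120 L/s = 0.12 m³/s.
After input B: C = (5.01·0.4599 + 0.12·2.9) / 5.13 = 0.517 mg/L.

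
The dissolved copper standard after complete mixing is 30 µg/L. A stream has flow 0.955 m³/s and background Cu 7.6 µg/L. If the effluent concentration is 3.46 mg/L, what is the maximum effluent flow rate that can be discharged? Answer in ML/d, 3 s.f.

7.6 µg/L = 0.0076 mg/L.
30 µg/L = 0.03 mg/L.
Mass balance at complete mixing: C_std·(Q_w + Q_r) = Q_w·C_e + Q_r·C_b.
Rearranging, Q_w = Q_r·(C_std − C_b)/(C_e − C_std) = 0.955·(0.03 − 0.0076) / (3.46 − 0.03) = 0.006237 m³/s.
= 0.5389 ML/d.

0.539 ML/d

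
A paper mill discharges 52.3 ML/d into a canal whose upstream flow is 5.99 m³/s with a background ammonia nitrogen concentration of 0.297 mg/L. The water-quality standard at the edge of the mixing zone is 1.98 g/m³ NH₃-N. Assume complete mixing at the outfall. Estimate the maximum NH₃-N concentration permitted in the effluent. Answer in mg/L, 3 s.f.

52.3 ML/d = 0.6053 m³/s.
Mass balance: 1.98·6.595 = 0.6053·Cₑ + 5.99·0.297.
Cₑ = (13.06 − 1.779) / 0.6053 = 18.63 mg/L.

18.6 mg/L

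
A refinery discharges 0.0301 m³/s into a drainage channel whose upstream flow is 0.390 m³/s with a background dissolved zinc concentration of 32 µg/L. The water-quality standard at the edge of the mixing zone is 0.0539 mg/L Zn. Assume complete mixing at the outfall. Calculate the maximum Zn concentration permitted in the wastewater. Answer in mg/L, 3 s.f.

0.338 mg/L

32 µg/L = 0.032 mg/L.
Mass balance: 0.0539·0.4201 = 0.0301·Cₑ + 0.39·0.032.
Cₑ = (0.02264 − 0.01248) / 0.0301 = 0.3377 mg/L.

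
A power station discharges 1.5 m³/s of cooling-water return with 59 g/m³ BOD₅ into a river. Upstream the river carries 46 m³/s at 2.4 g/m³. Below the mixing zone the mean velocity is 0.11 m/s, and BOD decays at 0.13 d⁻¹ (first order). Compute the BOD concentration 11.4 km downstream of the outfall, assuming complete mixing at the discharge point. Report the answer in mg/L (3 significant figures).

3.58 mg/L

After complete mixing, C₀ = (1.5·59 + 46·2.4) / 47.5 = 4.187 mg/L.
Travel time t = 1.14e+04 m / 0.11 m/s = 1.036e+05 s = 1.199 d.
C = 4.187·exp(−0.13·1.199) = 4.187·0.8556 = 3.583 mg/L.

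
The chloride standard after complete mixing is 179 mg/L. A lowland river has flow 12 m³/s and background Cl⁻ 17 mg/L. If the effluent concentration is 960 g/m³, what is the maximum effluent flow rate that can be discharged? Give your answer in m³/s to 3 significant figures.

2.49 m³/s

Mass balance at complete mixing: C_std·(Q_w + Q_r) = Q_w·C_e + Q_r·C_b.
Rearranging, Q_w = Q_r·(C_std − C_b)/(C_e − C_std) = 12·(179 − 17) / (960 − 179) = 2.489 m³/s.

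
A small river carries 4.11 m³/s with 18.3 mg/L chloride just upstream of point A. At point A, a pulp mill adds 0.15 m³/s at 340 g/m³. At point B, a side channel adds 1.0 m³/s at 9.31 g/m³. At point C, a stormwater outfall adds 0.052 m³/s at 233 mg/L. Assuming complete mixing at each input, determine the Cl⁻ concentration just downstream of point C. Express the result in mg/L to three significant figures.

27.8 mg/L

After input A: C = (4.11·18.3 + 0.15·340) / 4.26 = 29.63 mg/L.
After input B: C = (4.26·29.63 + 1·9.31) / 5.26 = 25.76 mg/L.
After input C: C = (5.26·25.76 + 0.052·233) / 5.312 = 27.79 mg/L.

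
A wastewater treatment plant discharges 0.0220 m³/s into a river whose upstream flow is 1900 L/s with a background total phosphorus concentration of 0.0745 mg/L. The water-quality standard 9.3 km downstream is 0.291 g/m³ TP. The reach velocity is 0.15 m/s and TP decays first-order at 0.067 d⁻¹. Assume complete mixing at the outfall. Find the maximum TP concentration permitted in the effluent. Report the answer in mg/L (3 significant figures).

1900 L/s = 1.9 m³/s.
Travel time to the compliance point: t = 9300/0.15 = 6.2e+04 s = 0.7176 d; decay factor exp(−0.067·0.7176) = 0.9531.
So the concentration just after mixing may be at most 0.291/0.9531 = 0.3053 mg/L.
Mass balance: 0.3053·1.922 = 0.022·Cₑ + 1.9·0.0745.
Cₑ = (0.5868 − 0.1416) / 0.022 = 20.24 mg/L.

20.2 mg/L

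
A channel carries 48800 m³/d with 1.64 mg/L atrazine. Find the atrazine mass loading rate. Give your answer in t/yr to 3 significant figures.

48800 m³/d = 0.5648 m³/s.
Mass flux = Q·C = 0.5648 m³/s × 1.64 g/m³ = 0.9263 g/s.
= 0.9263 g/s × 31.56 = 29.23 t/yr.

29.2 t/yr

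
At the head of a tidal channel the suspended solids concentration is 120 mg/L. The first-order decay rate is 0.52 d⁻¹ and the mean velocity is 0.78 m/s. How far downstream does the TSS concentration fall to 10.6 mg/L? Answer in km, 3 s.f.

From C = C₀·e^(−kt), t = ln(C₀/C)/k = ln(120/10.6)/0.52 = 2.427/0.52 = 4.667 d.
Distance = v·t = 0.78 m/s × 4.032e+05 s = 3.145e+05 m = 314.5 km.

314 km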